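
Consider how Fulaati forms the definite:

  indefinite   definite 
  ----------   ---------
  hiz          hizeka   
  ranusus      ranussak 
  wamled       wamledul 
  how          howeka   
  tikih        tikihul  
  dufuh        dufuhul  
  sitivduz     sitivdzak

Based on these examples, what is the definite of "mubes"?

mubesul

hiz and sitivduz both end in -z yet inflect differently (hizeka, sitivdzak), so the final letter is not what conditions the rule; the number of vowels is.
"mubes" has 2 vowels. The stems with 2 vowels (tikih → tikihul, wamled → wamledul, dufuh → dufuhul) add -ul.
So mubes → mubesul.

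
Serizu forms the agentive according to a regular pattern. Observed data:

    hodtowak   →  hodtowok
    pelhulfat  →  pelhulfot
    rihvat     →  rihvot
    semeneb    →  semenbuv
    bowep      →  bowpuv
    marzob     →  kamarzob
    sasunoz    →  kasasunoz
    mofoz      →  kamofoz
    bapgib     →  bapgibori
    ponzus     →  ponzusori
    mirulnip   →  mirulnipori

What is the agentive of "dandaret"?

semeneb and marzob both end in -b yet inflect differently (semenbuv, kamarzob), so the final letter is not what conditions the rule; the last vowel is.
"dandaret" has last vowel 'e'. The stems whose last vowel is 'e' (semeneb → semenbuv, bowep → bowpuv) delete the last vowel and add -uv.
So dandaret → dandartuv.

dandartuv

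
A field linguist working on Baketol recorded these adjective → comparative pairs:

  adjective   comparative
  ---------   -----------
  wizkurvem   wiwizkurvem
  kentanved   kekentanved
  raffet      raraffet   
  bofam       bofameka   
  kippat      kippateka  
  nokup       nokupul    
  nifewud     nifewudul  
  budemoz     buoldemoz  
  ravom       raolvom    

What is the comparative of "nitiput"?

nitiputul

wizkurvem and bofam both end in -m yet inflect differently (wiwizkurvem, bofameka), so the final letter is not what conditions the rule; the last vowel is.
"nitiput" has last vowel 'u'. The stems whose last vowel is 'u' (nokup → nokupul, nifewud → nifewudul) add -ul.
So nitiput → nitiputul.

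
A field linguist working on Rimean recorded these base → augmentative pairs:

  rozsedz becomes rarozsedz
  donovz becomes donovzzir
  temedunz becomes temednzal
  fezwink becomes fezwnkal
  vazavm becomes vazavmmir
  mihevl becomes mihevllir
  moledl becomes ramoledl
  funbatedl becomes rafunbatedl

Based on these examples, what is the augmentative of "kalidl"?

"kalidl" has second-to-last letter 'd'. The stems whose second-to-last letter is 'd' (moledl → ramoledl, rozsedz → rarozsedz, funbatedl → rafunbatedl) add the prefix ra-.
So kalidl → rakalidl.

rakalidl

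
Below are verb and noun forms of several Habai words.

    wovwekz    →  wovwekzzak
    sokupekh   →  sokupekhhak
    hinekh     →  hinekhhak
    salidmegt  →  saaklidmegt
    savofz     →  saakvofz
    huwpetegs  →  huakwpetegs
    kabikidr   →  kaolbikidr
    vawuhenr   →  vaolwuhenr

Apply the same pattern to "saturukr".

saturukrrak

wovwekz and savofz both end in -z yet inflect differently (wovwekzzak, saakvofz), so the final letter is not what conditions the rule; the second-to-last letter is.
"saturukr" has second-to-last letter 'k'. The stems whose second-to-last letter is 'k' (wovwekz → wovwekzzak, sokupekh → sokupekhhak, hinekh → hinekhhak) double the final consonant and add -ak.
The other patterns: stems whose second-to-last letter is 'f' or 'g' insert -ak- after the first vowel; stems whose second-to-last letter is 'd' or 'n' insert -ol- after the first vowel.
So saturukr → saturukrrak.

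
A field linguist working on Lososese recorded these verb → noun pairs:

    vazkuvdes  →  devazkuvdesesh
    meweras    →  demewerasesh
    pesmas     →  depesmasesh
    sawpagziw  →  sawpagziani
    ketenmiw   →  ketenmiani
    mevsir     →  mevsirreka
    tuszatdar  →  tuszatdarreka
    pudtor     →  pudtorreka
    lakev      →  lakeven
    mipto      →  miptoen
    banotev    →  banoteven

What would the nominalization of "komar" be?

sawpagziw and mevsir both have last vowel 'i' yet inflect differently (sawpagziani, mevsirreka), so the last vowel is not what conditions the rule; the final letter is.
"komar" ends in -r. The stems ending in -r (mevsir → mevsirreka, tuszatdar → tuszatdarreka, pudtor → pudtorreka) double the final consonant and add -eka.
So komar → komarreka.

komarreka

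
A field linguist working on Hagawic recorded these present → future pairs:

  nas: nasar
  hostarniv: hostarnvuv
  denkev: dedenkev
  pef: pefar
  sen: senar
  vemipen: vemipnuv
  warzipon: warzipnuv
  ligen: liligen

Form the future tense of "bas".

"bas" has 1 vowel. The stems with 1 vowel (sen → senar, nas → nasar, pef → pefar) add -ar.
The other patterns: stems with 2 vowels repeat the first consonant+vowel as a prefix; stems with 3 vowels delete the last vowel and add -uv.
So bas → basar.

basar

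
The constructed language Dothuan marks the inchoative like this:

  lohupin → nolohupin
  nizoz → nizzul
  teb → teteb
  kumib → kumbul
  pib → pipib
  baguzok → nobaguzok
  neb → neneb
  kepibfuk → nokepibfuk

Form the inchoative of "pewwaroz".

nopewwaroz

neb and kumib both end in -b yet inflect differently (neneb, kumbul), so the final letter is not what conditions the rule; the number of vowels is.
"pewwaroz" has 3 vowels. The stems with 3 vowels (baguzok → nobaguzok, kepibfuk → nokepibfuk, lohupin → nolohupin) add the prefix no-.
So pewwaroz → nopewwaroz.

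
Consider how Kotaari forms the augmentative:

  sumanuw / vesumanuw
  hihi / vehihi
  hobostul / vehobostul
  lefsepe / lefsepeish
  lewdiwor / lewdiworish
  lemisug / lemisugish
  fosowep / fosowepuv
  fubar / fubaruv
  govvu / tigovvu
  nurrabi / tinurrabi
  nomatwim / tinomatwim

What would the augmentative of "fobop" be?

lewdiwor and fubar both end in -r yet inflect differently (lewdiworish, fubaruv), so the final letter is not what conditions the rule; the first letter is.
"fobop" begins with f-. The stems beginning with f- (fosowep → fosowepuv, fubar → fubaruv) add -uv.
The other patterns: stems beginning with h- or s- add the prefix ve-; stems beginning with l- add -ish; stems beginning with g- or n- add the prefix ti-.
So fobop → fobopuv.

fobopuv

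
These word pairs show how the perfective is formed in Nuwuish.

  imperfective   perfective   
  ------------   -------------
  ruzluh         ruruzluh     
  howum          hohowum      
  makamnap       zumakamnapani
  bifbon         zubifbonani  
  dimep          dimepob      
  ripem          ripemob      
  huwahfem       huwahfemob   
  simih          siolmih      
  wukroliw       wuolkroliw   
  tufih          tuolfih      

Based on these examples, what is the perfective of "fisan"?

zufisanani

makamnap and dimep both end in -p yet inflect differently (zumakamnapani, dimepob), so the final letter is not what conditions the rule; the last vowel is.
"fisan" has last vowel 'a'. The one such stem in the data (makamnap → zumakamnapani) adds zu- … -ani around the stem, so the same rule applies.
The other patterns: stems whose last vowel is 'u' repeat the first consonant+vowel as a prefix; stems whose last vowel is 'e' add -ob; stems whose last vowel is 'i' insert -ol- after the first vowel.
So fisan → zufisanani.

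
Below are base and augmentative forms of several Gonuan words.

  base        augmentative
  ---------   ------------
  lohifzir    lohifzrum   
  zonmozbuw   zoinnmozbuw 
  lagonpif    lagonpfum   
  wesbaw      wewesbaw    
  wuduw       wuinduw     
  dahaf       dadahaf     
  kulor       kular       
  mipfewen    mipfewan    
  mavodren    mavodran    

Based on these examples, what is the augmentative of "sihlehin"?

"sihlehin" has last vowel 'i'. The stems whose last vowel is 'i' (lagonpif → lagonpfum, lohifzir → lohifzrum) delete the last vowel and add -um.
The other patterns: stems whose last vowel is 'u' insert -in- after the first vowel; stems whose last vowel is 'a' repeat the first consonant+vowel as a prefix; stems whose last vowel is 'e' or 'o' change the last vowel to 'a'.
So sihlehin → sihlehnum.

sihlehnum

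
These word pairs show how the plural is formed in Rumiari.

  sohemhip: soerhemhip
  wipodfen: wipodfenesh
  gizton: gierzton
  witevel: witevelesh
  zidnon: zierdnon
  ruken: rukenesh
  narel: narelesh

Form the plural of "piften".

wipodfen and zidnon both end in -n yet inflect differently (wipodfenesh, zierdnon), so the final letter is not what conditions the rule; the last vowel is.
"piften" has last vowel 'e'. The stems whose last vowel is 'e' (wipodfen → wipodfenesh, ruken → rukenesh, narel → narelesh) add -esh.
So piften → piftenesh.

piftenesh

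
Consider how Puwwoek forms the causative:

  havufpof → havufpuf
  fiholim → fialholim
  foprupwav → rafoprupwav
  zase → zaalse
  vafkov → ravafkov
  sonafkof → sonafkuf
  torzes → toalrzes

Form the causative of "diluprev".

vafkov and sonafkof both have last vowel 'o' yet inflect differently (ravafkov, sonafkuf), so the last vowel is not what conditions the rule; the final letter is.
"diluprev" ends in -v. The stems ending in -v (vafkov → ravafkov, foprupwav → rafoprupwav) add the prefix ra-.
The other patterns: stems ending in -f change the last vowel to 'u'; stems ending in -e, -m or -s insert -al- after the first vowel.
So diluprev → radiluprev.

radiluprev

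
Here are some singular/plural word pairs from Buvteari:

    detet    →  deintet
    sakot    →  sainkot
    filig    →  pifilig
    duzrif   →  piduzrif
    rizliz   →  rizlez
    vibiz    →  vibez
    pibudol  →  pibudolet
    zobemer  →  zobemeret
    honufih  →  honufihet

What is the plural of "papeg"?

filig and rizliz both have last vowel 'i' yet inflect differently (pifilig, rizlez), so the last vowel is not what conditions the rule; the final letter is.
"papeg" ends in -g. The one such stem in the data (filig → pifilig) adds the prefix pi-, so the same rule applies.
So papeg → pipapeg.

pipapeg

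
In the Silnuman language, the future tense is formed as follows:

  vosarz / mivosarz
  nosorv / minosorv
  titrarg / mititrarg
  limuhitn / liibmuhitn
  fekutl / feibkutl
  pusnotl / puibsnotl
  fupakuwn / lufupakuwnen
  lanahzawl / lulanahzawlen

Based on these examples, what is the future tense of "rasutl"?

raibsutl

limuhitn and fupakuwn both end in -n yet inflect differently (liibmuhitn, lufupakuwnen), so the final letter is not what conditions the rule; the second-to-last letter is.
"rasutl" has second-to-last letter 't'. The stems whose second-to-last letter is 't' (limuhitn → liibmuhitn, fekutl → feibkutl, pusnotl → puibsnotl) insert -ib- after the first vowel.
So rasutl → raibsutl.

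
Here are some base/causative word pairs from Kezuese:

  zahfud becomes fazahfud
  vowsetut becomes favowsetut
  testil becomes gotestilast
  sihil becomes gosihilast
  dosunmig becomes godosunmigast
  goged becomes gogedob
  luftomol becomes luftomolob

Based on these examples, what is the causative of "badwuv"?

"badwuv" has last vowel 'u'. The stems whose last vowel is 'u' (zahfud → fazahfud, vowsetut → favowsetut) add the prefix fa-.
The other patterns: stems whose last vowel is 'i' add go- … -ast around the stem; stems whose last vowel is 'e' or 'o' add -ob.
So badwuv → fabadwuv.

fabadwuv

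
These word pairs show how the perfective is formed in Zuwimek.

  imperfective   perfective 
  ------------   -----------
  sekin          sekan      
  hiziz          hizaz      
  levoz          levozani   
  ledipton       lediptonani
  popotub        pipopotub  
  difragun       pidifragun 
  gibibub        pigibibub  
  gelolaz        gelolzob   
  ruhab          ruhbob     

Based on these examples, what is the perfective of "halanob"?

halanobani

hiziz and levoz both end in -z yet inflect differently (hizaz, levozani), so the final letter is not what conditions the rule; the last vowel is.
"halanob" has last vowel 'o'. The stems whose last vowel is 'o' (levoz → levozani, ledipton → lediptonani) add -ani.
So halanob → halanobani.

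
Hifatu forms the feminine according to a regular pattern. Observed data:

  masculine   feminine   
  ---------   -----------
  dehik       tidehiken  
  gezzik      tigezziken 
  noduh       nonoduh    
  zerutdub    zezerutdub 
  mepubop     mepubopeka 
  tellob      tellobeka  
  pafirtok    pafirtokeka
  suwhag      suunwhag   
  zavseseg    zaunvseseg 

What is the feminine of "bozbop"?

bozbopeka

zerutdub and tellob both end in -b yet inflect differently (zezerutdub, tellobeka), so the final letter is not what conditions the rule; the last vowel is.
"bozbop" has last vowel 'o'. The stems whose last vowel is 'o' (mepubop → mepubopeka, tellob → tellobeka, pafirtok → pafirtokeka) add -eka.
The other patterns: stems whose last vowel is 'i' add ti- … -en around the stem; stems whose last vowel is 'u' repeat the first consonant+vowel as a prefix; stems whose last vowel is 'a' or 'e' insert -un- after the first vowel.
So bozbop → bozbopeka.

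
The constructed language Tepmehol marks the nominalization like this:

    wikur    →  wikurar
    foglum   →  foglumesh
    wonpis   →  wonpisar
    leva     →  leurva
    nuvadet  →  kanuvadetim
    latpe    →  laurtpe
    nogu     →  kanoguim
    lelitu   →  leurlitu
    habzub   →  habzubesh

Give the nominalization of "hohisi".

hohisiesh

nogu and lelitu both end in -u yet inflect differently (kanoguim, leurlitu), so the final letter is not what conditions the rule; the first letter is.
"hohisi" begins with h-. The one such stem in the data (habzub → habzubesh) adds -esh, so the same rule applies.
The other patterns: stems beginning with w- add -ar; stems beginning with n- add ka- … -im around the stem; stems beginning with l- insert -ur- after the first vowel.
So hohisi → hohisiesh.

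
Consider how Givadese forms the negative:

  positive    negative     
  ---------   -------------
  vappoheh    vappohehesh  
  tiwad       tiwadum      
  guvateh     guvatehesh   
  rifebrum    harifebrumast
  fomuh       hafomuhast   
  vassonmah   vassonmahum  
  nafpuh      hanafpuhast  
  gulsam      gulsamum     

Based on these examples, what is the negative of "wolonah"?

wolonahum

vassonmah and fomuh both end in -h yet inflect differently (vassonmahum, hafomuhast), so the final letter is not what conditions the rule; the last vowel is.
"wolonah" has last vowel 'a'. The stems whose last vowel is 'a' (tiwad → tiwadum, gulsam → gulsamum, vassonmah → vassonmahum) add -um.
The other patterns: stems whose last vowel is 'u' add ha- … -ast around the stem; stems whose last vowel is 'e' add -esh.
So wolonah → wolonahum.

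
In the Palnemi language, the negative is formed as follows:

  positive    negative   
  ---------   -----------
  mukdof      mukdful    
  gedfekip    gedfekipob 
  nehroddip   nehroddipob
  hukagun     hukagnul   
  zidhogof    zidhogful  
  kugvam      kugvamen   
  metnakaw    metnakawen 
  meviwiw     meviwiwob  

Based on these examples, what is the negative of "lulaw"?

lulawen

metnakaw and meviwiw both end in -w yet inflect differently (metnakawen, meviwiwob), so the final letter is not what conditions the rule; the last vowel is.
"lulaw" has last vowel 'a'. The stems whose last vowel is 'a' (metnakaw → metnakawen, kugvam → kugvamen) add -en.
So lulaw → lulawen.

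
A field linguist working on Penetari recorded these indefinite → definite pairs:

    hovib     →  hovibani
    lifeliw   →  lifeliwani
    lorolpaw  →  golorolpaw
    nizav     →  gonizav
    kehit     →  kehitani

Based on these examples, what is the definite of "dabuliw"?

dabuliwani

lorolpaw and lifeliw both end in -w yet inflect differently (golorolpaw, lifeliwani), so the final letter is not what conditions the rule; the last vowel is.
"dabuliw" has last vowel 'i'. The stems whose last vowel is 'i' (lifeliw → lifeliwani, hovib → hovibani, kehit → kehitani) add -ani.
The other pattern: stems whose last vowel is 'a' add the prefix go-.
So dabuliw → dabuliwani.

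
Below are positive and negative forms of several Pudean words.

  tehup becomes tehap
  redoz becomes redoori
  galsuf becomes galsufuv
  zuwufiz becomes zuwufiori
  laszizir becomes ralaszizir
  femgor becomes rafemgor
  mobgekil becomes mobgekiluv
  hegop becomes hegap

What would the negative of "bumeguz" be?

bumeguori

femgor and redoz both have last vowel 'o' yet inflect differently (rafemgor, redoori), so the last vowel is not what conditions the rule; the final letter is.
"bumeguz" ends in -z. The stems ending in -z (redoz → redoori, zuwufiz → zuwufiori) drop the final letter and add -ori.
So bumeguz → bumeguori.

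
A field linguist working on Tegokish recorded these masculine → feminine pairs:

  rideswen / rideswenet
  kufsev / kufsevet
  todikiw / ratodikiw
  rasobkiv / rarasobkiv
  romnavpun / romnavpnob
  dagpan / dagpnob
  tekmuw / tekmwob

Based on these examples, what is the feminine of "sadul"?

sadlob

kufsev and rasobkiv both end in -v yet inflect differently (kufsevet, rarasobkiv), so the final letter is not what conditions the rule; the last vowel is.
"sadul" has last vowel 'u'. The stems whose last vowel is 'u' (romnavpun → romnavpnob, tekmuw → tekmwob) delete the last vowel and add -ob.
So sadul → sadlob.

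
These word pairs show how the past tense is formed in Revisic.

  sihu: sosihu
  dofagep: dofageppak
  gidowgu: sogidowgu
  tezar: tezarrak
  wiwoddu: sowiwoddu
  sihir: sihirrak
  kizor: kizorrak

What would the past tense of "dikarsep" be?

sihu and sihir both begin with s- yet inflect differently (sosihu, sihirrak), so the first letter is not what conditions the rule; whether the stem ends in a vowel or a consonant is.
"dikarsep" ends in a consonant. The stems ending in a consonant (dofagep → dofageppak, kizor → kizorrak, sihir → sihirrak) double the final consonant and add -ak.
So dikarsep → dikarseppak.

dikarseppak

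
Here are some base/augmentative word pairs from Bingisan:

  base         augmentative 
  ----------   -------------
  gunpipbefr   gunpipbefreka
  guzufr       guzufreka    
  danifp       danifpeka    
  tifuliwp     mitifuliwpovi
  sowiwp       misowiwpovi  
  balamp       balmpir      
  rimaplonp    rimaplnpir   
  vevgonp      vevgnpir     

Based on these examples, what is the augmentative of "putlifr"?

danifp and tifuliwp both end in -p yet inflect differently (danifpeka, mitifuliwpovi), so the final letter is not what conditions the rule; the second-to-last letter is.
"putlifr" has second-to-last letter 'f'. The stems whose second-to-last letter is 'f' (gunpipbefr → gunpipbefreka, guzufr → guzufreka, danifp → danifpeka) add -eka.
So putlifr → putlifreka.

putlifreka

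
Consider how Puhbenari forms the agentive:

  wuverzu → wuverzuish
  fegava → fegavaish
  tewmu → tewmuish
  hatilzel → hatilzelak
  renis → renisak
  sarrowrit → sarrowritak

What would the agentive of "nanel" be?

wuverzu and hatilzel both have 3 vowels yet inflect differently (wuverzuish, hatilzelak), so the number of vowels is not what conditions the rule; whether the stem ends in a vowel or a consonant is.
"nanel" ends in a consonant. The stems ending in a consonant (hatilzel → hatilzelak, renis → renisak, sarrowrit → sarrowritak) add -ak.
The other pattern: stems ending in a vowel add -ish.
So nanel → nanelak.

nanelak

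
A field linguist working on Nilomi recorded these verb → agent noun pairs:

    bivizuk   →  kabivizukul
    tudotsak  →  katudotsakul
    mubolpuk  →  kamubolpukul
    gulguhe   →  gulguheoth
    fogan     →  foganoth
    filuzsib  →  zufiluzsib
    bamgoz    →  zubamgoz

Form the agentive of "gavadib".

zugavadib

tudotsak and fogan both have last vowel 'a' yet inflect differently (katudotsakul, foganoth), so the last vowel is not what conditions the rule; the final letter is.
"gavadib" ends in -b. The one such stem in the data (filuzsib → zufiluzsib) adds the prefix zu-, so the same rule applies.
So gavadib → zugavadib.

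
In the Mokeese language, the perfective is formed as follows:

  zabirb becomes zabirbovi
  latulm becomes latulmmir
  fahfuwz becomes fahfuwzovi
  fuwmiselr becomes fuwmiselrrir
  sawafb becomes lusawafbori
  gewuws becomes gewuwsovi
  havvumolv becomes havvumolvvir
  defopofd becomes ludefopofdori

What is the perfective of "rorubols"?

sawafb and zabirb both end in -b yet inflect differently (lusawafbori, zabirbovi), so the final letter is not what conditions the rule; the second-to-last letter is.
"rorubols" has second-to-last letter 'l'. The stems whose second-to-last letter is 'l' (havvumolv → havvumolvvir, latulm → latulmmir, fuwmiselr → fuwmiselrrir) double the final consonant and add -ir.
The other patterns: stems whose second-to-last letter is 'f' add lu- … -ori around the stem; stems whose second-to-last letter is 'r' or 'w' add -ovi.
So rorubols → rorubolssir.

rorubolssir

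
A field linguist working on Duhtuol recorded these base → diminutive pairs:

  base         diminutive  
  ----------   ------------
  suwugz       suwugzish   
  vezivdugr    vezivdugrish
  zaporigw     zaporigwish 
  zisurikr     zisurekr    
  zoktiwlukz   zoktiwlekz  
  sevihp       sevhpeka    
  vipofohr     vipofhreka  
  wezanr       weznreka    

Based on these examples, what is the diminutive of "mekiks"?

vezivdugr and zisurikr both end in -r yet inflect differently (vezivdugrish, zisurekr), so the final letter is not what conditions the rule; the second-to-last letter is.
"mekiks" has second-to-last letter 'k'. The stems whose second-to-last letter is 'k' (zisurikr → zisurekr, zoktiwlukz → zoktiwlekz) change the last vowel to 'e'.
The other patterns: stems whose second-to-last letter is 'g' add -ish; stems whose second-to-last letter is 'h' or 'n' delete the last vowel and add -eka.
So mekiks → mekeks.

mekeks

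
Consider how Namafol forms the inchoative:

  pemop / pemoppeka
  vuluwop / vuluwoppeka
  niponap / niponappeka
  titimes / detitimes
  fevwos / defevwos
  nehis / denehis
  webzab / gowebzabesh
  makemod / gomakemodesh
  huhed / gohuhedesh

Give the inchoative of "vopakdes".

devopakdes

pemop and fevwos both have last vowel 'o' yet inflect differently (pemoppeka, defevwos), so the last vowel is not what conditions the rule; the final letter is.
"vopakdes" ends in -s. The stems ending in -s (titimes → detitimes, fevwos → defevwos, nehis → denehis) add the prefix de-.
The other patterns: stems ending in -p double the final consonant and add -eka; stems ending in -b or -d add go- … -esh around the stem.
So vopakdes → devopakdes.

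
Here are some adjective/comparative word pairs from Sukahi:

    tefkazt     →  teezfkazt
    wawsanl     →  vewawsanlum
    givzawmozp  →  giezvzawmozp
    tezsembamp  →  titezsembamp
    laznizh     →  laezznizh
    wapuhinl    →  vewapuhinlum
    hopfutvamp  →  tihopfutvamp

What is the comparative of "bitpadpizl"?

"bitpadpizl" has second-to-last letter 'z'. The stems whose second-to-last letter is 'z' (givzawmozp → giezvzawmozp, laznizh → laezznizh, tefkazt → teezfkazt) insert -ez- after the first vowel.
The other patterns: stems whose second-to-last letter is 'n' add ve- … -um around the stem; stems whose second-to-last letter is 'm' add the prefix ti-.
So bitpadpizl → bieztpadpizl.

bieztpadpizl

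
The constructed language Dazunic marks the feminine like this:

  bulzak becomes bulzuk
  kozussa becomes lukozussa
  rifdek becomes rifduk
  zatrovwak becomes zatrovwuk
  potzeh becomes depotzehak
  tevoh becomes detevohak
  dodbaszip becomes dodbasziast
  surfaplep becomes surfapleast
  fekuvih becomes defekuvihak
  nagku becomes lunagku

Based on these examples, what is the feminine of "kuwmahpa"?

potzeh and rifdek both have last vowel 'e' yet inflect differently (depotzehak, rifduk), so the last vowel is not what conditions the rule; the final letter is.
"kuwmahpa" ends in -a. The one such stem in the data (kozussa → lukozussa) adds the prefix lu-, so the same rule applies.
The other patterns: stems ending in -h add de- … -ak around the stem; stems ending in -k change the last vowel to 'u'; stems ending in -p drop the final letter and add -ast.
So kuwmahpa → lukuwmahpa.

lukuwmahpa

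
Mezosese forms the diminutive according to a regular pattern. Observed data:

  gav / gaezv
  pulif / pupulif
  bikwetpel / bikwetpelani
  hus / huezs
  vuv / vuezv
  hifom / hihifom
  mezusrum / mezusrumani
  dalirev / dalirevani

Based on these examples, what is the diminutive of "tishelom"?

"tishelom" has 3 vowels. The stems with 3 vowels (bikwetpel → bikwetpelani, dalirev → dalirevani, mezusrum → mezusrumani) add -ani.
The other patterns: stems with 1 vowel insert -ez- after the first vowel; stems with 2 vowels repeat the first consonant+vowel as a prefix.
So tishelom → tishelomani.

tishelomani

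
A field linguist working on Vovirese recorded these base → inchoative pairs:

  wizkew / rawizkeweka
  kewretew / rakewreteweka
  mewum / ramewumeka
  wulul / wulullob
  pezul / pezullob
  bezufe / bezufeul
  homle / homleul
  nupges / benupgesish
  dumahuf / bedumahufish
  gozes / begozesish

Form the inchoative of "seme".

mewum and wulul both have last vowel 'u' yet inflect differently (ramewumeka, wulullob), so the last vowel is not what conditions the rule; the final letter is.
"seme" ends in -e. The stems ending in -e (bezufe → bezufeul, homle → homleul) add -ul.
The other patterns: stems ending in -m or -w add ra- … -eka around the stem; stems ending in -l double the final consonant and add -ob; stems ending in -f or -s add be- … -ish around the stem.
So seme → semeul.

semeul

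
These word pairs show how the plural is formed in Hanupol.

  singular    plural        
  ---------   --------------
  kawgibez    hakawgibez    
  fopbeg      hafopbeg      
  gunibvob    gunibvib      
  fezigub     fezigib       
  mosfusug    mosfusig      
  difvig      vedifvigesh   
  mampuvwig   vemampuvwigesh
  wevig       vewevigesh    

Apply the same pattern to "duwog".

fopbeg and mosfusug both end in -g yet inflect differently (hafopbeg, mosfusig), so the final letter is not what conditions the rule; the last vowel is.
"duwog" has last vowel 'o'. The one such stem in the data (gunibvob → gunibvib) changes the last vowel to 'i' (as do fezigub, mosfusug), so the same rule applies.
The other patterns: stems whose last vowel is 'e' add the prefix ha-; stems whose last vowel is 'i' add ve- … -esh around the stem.
So duwog → duwig.

duwig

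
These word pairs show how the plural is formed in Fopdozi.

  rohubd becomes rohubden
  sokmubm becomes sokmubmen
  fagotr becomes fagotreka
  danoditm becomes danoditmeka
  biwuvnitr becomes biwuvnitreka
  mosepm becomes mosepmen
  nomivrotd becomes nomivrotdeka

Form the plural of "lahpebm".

lahpebmen

danoditm and sokmubm both end in -m yet inflect differently (danoditmeka, sokmubmen), so the final letter is not what conditions the rule; the second-to-last letter is.
"lahpebm" has second-to-last letter 'b'. The stems whose second-to-last letter is 'b' (sokmubm → sokmubmen, rohubd → rohubden) add -en.
The other pattern: stems whose second-to-last letter is 't' add -eka.
So lahpebm → lahpebmen.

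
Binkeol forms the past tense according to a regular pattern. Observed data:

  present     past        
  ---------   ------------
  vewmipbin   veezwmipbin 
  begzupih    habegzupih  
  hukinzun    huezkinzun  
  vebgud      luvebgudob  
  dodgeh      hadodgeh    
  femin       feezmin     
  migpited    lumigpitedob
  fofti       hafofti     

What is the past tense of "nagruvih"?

hukinzun and vebgud both have last vowel 'u' yet inflect differently (huezkinzun, luvebgudob), so the last vowel is not what conditions the rule; the final letter is.
"nagruvih" ends in -h. The stems ending in -h (dodgeh → hadodgeh, begzupih → habegzupih) add the prefix ha-.
So nagruvih → hanagruvih.

hanagruvih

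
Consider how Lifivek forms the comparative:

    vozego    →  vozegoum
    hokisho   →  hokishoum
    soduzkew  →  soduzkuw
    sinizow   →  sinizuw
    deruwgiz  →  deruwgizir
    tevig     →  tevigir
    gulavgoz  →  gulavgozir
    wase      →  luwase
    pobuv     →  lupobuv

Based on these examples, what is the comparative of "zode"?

"zode" ends in -e. The one such stem in the data (wase → luwase) adds the prefix lu-, so the same rule applies.
The other patterns: stems ending in -o add -um; stems ending in -w change the last vowel to 'u'; stems ending in -g or -z add -ir.
So zode → luzode.

luzode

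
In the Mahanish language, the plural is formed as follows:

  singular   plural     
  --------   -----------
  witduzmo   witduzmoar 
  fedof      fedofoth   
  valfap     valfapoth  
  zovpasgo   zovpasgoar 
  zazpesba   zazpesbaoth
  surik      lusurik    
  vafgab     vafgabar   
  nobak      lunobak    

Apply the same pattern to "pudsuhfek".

"pudsuhfek" ends in -k. The stems ending in -k (surik → lusurik, nobak → lunobak) add the prefix lu-.
So pudsuhfek → lupudsuhfek.

lupudsuhfek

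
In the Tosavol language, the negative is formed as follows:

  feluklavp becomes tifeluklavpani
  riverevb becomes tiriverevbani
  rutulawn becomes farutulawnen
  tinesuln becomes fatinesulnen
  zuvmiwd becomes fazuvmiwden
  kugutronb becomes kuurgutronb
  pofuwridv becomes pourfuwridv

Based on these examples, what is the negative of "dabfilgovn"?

tidabfilgovnani

"dabfilgovn" has second-to-last letter 'v'. The stems whose second-to-last letter is 'v' (feluklavp → tifeluklavpani, riverevb → tiriverevbani) add ti- … -ani around the stem.
So dabfilgovn → tidabfilgovnani.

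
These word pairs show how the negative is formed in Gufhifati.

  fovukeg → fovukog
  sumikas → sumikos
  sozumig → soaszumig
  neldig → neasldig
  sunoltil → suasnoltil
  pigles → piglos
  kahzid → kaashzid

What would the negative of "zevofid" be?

sozumig and fovukeg both end in -g yet inflect differently (soaszumig, fovukog), so the final letter is not what conditions the rule; the last vowel is.
"zevofid" has last vowel 'i'. The stems whose last vowel is 'i' (sozumig → soaszumig, neldig → neasldig, sunoltil → suasnoltil) insert -as- after the first vowel.
The other pattern: stems whose last vowel is 'a' or 'e' change the last vowel to 'o'.
So zevofid → zeasvofid.

zeasvofid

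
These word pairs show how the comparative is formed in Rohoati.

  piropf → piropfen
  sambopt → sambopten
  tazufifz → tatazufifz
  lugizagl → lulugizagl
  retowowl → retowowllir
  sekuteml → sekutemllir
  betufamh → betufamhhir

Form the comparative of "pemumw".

lugizagl and retowowl both end in -l yet inflect differently (lulugizagl, retowowllir), so the final letter is not what conditions the rule; the second-to-last letter is.
"pemumw" has second-to-last letter 'm'. The stems whose second-to-last letter is 'm' (sekuteml → sekutemllir, betufamh → betufamhhir) double the final consonant and add -ir.
So pemumw → pemumwwir.

pemumwwir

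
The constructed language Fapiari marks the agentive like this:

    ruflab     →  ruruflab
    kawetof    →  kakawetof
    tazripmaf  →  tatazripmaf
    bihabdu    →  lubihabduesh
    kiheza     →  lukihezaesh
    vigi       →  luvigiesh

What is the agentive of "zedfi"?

luzedfiesh

"zedfi" ends in a vowel. The stems ending in a vowel (bihabdu → lubihabduesh, kiheza → lukihezaesh, vigi → luvigiesh) add lu- … -esh around the stem.
So zedfi → luzedfiesh.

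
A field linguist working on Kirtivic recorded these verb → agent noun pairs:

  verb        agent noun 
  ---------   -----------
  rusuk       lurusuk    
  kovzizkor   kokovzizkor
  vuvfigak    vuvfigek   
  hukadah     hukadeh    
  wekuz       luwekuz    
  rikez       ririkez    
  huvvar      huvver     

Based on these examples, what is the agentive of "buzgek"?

bubuzgek

rusuk and vuvfigak both end in -k yet inflect differently (lurusuk, vuvfigek), so the final letter is not what conditions the rule; the last vowel is.
"buzgek" has last vowel 'e'. The one such stem in the data (rikez → ririkez) repeats the first consonant+vowel as a prefix (as does kovzizkor), so the same rule applies.
So buzgek → bubuzgek.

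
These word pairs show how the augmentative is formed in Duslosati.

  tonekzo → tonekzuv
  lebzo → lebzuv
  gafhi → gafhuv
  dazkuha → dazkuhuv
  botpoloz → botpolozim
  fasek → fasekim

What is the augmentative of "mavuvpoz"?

tonekzo and botpoloz both have last vowel 'o' yet inflect differently (tonekzuv, botpolozim), so the last vowel is not what conditions the rule; whether the stem ends in a vowel or a consonant is.
"mavuvpoz" ends in a consonant. The stems ending in a consonant (botpoloz → botpolozim, fasek → fasekim) add -im.
So mavuvpoz → mavuvpozim.

mavuvpozim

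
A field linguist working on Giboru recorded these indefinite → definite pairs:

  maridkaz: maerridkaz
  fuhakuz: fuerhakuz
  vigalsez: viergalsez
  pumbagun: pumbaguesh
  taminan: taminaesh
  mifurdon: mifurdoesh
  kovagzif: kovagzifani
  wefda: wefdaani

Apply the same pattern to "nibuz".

fuhakuz and pumbagun both have last vowel 'u' yet inflect differently (fuerhakuz, pumbaguesh), so the last vowel is not what conditions the rule; the final letter is.
"nibuz" ends in -z. The stems ending in -z (maridkaz → maerridkaz, fuhakuz → fuerhakuz, vigalsez → viergalsez) insert -er- after the first vowel.
The other patterns: stems ending in -n drop the final letter and add -esh; stems ending in -a or -f add -ani.
So nibuz → nierbuz.

nierbuz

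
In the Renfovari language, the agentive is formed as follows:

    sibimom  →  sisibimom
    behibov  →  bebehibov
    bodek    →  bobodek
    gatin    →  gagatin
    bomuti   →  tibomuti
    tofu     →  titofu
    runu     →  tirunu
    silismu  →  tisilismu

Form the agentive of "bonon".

bobonon

"bonon" ends in a consonant. The stems ending in a consonant (sibimom → sisibimom, behibov → bebehibov, bodek → bobodek) repeat the first consonant+vowel as a prefix.
The other pattern: stems ending in a vowel add the prefix ti-.
So bonon → bobonon.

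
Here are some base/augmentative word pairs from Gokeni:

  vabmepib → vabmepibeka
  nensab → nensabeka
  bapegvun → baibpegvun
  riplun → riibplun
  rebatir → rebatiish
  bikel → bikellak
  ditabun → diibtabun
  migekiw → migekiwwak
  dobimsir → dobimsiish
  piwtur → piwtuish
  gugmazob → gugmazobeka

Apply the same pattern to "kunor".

vabmepib and dobimsir both have last vowel 'i' yet inflect differently (vabmepibeka, dobimsiish), so the last vowel is not what conditions the rule; the final letter is.
"kunor" ends in -r. The stems ending in -r (dobimsir → dobimsiish, rebatir → rebatiish, piwtur → piwtuish) drop the final letter and add -ish.
The other patterns: stems ending in -b add -eka; stems ending in -n insert -ib- after the first vowel; stems ending in -l or -w double the final consonant and add -ak.
So kunor → kunoish.

kunoish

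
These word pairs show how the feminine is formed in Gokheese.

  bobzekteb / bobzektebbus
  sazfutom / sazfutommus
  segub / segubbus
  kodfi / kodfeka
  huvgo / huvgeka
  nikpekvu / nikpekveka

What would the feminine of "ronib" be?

ronibbus

sazfutom and huvgo both have last vowel 'o' yet inflect differently (sazfutommus, huvgeka), so the last vowel is not what conditions the rule; whether the stem ends in a vowel or a consonant is.
"ronib" ends in a consonant. The stems ending in a consonant (sazfutom → sazfutommus, segub → segubbus, bobzekteb → bobzektebbus) double the final consonant and add -us.
So ronib → ronibbus.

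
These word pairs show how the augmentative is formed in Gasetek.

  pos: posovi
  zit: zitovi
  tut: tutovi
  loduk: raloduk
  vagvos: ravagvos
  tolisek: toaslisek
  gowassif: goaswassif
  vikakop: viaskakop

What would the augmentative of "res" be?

pos and vagvos both end in -s yet inflect differently (posovi, ravagvos), so the final letter is not what conditions the rule; the number of vowels is.
"res" has 1 vowel. The stems with 1 vowel (pos → posovi, zit → zitovi, tut → tutovi) add -ovi.
The other patterns: stems with 2 vowels add the prefix ra-; stems with 3 vowels insert -as- after the first vowel.
So res → resovi.

resovi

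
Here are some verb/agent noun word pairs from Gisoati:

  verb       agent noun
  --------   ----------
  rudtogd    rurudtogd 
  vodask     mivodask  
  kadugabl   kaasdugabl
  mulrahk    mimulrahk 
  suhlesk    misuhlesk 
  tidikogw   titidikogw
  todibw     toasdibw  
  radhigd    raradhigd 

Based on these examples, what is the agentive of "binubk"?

biasnubk

tidikogw and todibw both end in -w yet inflect differently (titidikogw, toasdibw), so the final letter is not what conditions the rule; the second-to-last letter is.
"binubk" has second-to-last letter 'b'. The stems whose second-to-last letter is 'b' (todibw → toasdibw, kadugabl → kaasdugabl) insert -as- after the first vowel.
So binubk → biasnubk.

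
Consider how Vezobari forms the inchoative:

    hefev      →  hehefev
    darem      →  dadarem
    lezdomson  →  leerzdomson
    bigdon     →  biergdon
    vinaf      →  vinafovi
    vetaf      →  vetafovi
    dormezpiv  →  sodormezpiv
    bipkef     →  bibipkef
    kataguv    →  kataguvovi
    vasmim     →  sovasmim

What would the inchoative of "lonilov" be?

loernilov

bipkef and vetaf both end in -f yet inflect differently (bibipkef, vetafovi), so the final letter is not what conditions the rule; the last vowel is.
"lonilov" has last vowel 'o'. The stems whose last vowel is 'o' (bigdon → biergdon, lezdomson → leerzdomson) insert -er- after the first vowel.
So lonilov → loernilov.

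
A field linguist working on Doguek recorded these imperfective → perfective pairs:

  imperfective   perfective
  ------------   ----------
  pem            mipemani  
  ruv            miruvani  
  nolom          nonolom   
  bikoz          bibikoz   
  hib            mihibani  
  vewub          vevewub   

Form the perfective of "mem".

mimemani

"mem" has 1 vowel. The stems with 1 vowel (ruv → miruvani, hib → mihibani, pem → mipemani) add mi- … -ani around the stem.
The other pattern: stems with 2 vowels repeat the first consonant+vowel as a prefix.
So mem → mimemani.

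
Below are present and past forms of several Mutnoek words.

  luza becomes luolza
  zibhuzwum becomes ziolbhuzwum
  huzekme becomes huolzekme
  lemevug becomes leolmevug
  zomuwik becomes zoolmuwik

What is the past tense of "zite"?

ziolte

Every pair shown (luza → luolza, zibhuzwum → ziolbhuzwum, huzekme → huolzekme, …) follows the same rule: insert -ol- after the first vowel.
So zite → ziolte.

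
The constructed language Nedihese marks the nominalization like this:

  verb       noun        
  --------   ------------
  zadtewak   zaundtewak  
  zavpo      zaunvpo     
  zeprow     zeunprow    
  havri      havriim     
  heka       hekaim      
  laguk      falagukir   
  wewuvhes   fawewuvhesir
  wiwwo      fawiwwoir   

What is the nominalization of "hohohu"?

zadtewak and laguk both end in -k yet inflect differently (zaundtewak, falagukir), so the final letter is not what conditions the rule; the first letter is.
"hohohu" begins with h-. The stems beginning with h- (havri → havriim, heka → hekaim) add -im.
The other patterns: stems beginning with z- insert -un- after the first vowel; stems beginning with l- or w- add fa- … -ir around the stem.
So hohohu → hohohuim.

hohohuim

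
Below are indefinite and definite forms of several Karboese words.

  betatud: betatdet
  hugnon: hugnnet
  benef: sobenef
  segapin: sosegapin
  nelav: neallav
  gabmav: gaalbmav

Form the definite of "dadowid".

sodadowid

"dadowid" has last vowel 'i'. The one such stem in the data (segapin → sosegapin) adds the prefix so-, so the same rule applies.
So dadowid → sodadowid.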